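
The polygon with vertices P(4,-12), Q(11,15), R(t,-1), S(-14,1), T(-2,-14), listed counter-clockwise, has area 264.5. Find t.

-6

The doubled signed area Σ (x_i y_{i+1} − x_{i+1} y_i) is linear in t.
With t=0 it equals 445; the coefficient of t is -14 (from the two edges through R).
So -14·t + 445 = 2·264.5 = 529 ⇒ t = -6.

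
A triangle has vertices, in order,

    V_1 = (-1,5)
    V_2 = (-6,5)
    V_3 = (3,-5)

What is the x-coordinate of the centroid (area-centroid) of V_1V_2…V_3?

Apply the shoelace formula. First the cross-terms c_i = x_i·y_{i+1} − x_{i+1}·y_i:
  25, 15, 10  ⇒  2A = 50, A = 25.
Then Σ (x_i + x_{i+1})·c_i = -200, so x̄ = -200 / (6·25) = -4/3.

-4/3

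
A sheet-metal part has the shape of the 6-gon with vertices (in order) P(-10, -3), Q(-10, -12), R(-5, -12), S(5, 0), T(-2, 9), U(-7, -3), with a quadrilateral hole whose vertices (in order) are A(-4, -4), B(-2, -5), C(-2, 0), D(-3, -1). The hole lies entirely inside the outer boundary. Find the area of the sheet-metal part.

151.5

Outer boundary:
Cross-terms: 90, 60, 60, 45, 69, -9  ⇒  Σ = 315
Area = |Σ|/2 = 157.5.
Hole:
Apply Gauss's area formula: 2A = Σ (x_i·y_{i+1} − x_{i+1}·y_i), indices taken mod 4.
Σ = (12) + (-10) + (2) + (8) = 12
Area = |Σ|/2 = 6.
Net area = 157.5 − 6 = 151.5.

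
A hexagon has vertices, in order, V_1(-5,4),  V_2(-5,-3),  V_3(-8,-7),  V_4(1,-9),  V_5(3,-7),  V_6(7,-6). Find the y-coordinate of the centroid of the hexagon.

-343/87

Apply the shoelace formula. First the cross-terms c_i = x_i·y_{i+1} − x_{i+1}·y_i:
  35, 11, 79, 20, 31, -2  ⇒  2A = 174, A = 87.
Then Σ (y_i + y_{i+1})·c_i = -2058, so ȳ = -2058 / (6·87) = -343/87.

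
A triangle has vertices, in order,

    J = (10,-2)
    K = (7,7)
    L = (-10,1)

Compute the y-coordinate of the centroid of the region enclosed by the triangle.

2

Apply the shoelace formula. First the cross-terms c_i = x_i·y_{i+1} − x_{i+1}·y_i:
  84, 77, 10  ⇒  2A = 171, A = 85.5.
Then Σ (y_i + y_{i+1})·c_i = 1026, so ȳ = 1026 / (6·85.5) = 2.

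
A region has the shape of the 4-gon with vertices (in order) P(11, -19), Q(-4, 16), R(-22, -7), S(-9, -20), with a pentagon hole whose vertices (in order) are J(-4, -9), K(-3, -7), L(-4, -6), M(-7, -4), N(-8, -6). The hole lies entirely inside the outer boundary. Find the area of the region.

612.5

Outer boundary:
Apply Gauss's area formula: 2A = Σ (x_i·y_{i+1} − x_{i+1}·y_i), indices taken mod 4.
Cross-terms: 100, 380, 377, 391  ⇒  Σ = 1248
Area = |Σ|/2 = 624.
Hole:
J→K: (-4)(-7) − (-3)(-9) = 1
K→L: (-3)(-6) − (-4)(-7) = -10
L→M: (-4)(-4) − (-7)(-6) = -26
M→N: (-7)(-6) − (-8)(-4) = 10
N→J: (-8)(-9) − (-4)(-6) = 48
Σ = 23
Area = |Σ|/2 = 11.5.
Net area = 624 − 11.5 = 612.5.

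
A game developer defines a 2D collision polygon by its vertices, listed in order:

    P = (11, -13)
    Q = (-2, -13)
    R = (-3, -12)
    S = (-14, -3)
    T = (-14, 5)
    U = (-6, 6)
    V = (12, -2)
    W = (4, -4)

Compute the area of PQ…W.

Apply the surveyor's formula: 2A = Σ (x_i·y_{i+1} − x_{i+1}·y_i), indices taken mod 8.
Σ = (-169) + (-15) + (-159) + (-112) + (-54) + (-60) + (-40) + (-8) = -617
Area = |Σ|/2 = 308.5.

308.5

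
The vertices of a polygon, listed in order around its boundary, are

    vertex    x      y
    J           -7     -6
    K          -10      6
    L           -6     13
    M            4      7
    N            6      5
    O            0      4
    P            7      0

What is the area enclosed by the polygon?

Σ = (-102) + (-94) + (-94) + (-22) + (24) + (-28) + (-42) = -358
Area = |Σ|/2 = 179.

179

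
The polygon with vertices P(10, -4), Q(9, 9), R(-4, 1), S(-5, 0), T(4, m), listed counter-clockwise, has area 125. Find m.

-6

The doubled signed area Σ (x_i y_{i+1} − x_{i+1} y_i) is linear in m.
With m=0 it equals 160; the coefficient of m is -15 (from the two edges through T).
So -15·m + 160 = 2·125 = 250 ⇒ m = -6.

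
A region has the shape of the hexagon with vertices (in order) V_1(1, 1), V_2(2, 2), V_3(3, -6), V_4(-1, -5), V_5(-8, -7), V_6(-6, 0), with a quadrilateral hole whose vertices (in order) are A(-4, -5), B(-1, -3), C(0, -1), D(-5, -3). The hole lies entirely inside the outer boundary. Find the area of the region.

52

Outer boundary:
Apply the shoelace (surveyor's) formula: 2A = Σ (x_i·y_{i+1} − x_{i+1}·y_i), indices taken mod 6.
Σ = (0) + (-18) + (-21) + (-33) + (-42) + (-6) = -120
Area = |Σ|/2 = 60.
Hole:
A→B: (-4)(-3) − (-1)(-5) = 7
B→C: (-1)(-1) − (0)(-3) = 1
C→D: (0)(-3) − (-5)(-1) = -5
D→A: (-5)(-5) − (-4)(-3) = 13
Σ = 16
Area = |Σ|/2 = 8.
Net area = 60 − 8 = 52.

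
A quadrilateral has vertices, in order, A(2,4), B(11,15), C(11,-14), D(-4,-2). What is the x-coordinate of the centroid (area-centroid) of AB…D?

Apply the surveyor's formula. First the cross-terms c_i = x_i·y_{i+1} − x_{i+1}·y_i:
  -14, -319, -78, -12  ⇒  2A = -423, A = -211.5.
Then Σ (x_i + x_{i+1})·c_i = -7722, so x̄ = -7722 / (6·(-211.5)) = 286/47.

286/47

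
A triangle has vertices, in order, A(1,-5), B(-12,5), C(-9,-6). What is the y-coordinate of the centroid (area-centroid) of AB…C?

-2

Apply Gauss's area formula. First the cross-terms c_i = x_i·y_{i+1} − x_{i+1}·y_i:
  -55, 117, 51  ⇒  2A = 113, A = 56.5.
Then Σ (y_i + y_{i+1})·c_i = -678, so ȳ = -678 / (6·56.5) = -2.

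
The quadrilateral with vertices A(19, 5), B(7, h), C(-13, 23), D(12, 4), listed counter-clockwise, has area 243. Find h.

22

The doubled signed area Σ (x_i y_{i+1} − x_{i+1} y_i) is linear in h.
With h=0 it equals -218; the coefficient of h is 32 (from the two edges through B).
So 32·h + -218 = 2·243 = 486 ⇒ h = 22.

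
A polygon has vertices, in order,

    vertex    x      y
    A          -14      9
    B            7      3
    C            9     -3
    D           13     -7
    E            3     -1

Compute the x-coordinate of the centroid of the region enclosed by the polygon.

Apply the surveyor's formula. First the cross-terms c_i = x_i·y_{i+1} − x_{i+1}·y_i:
  -105, -48, -24, 8, 13  ⇒  2A = -156, A = -78.
Then Σ (x_i + x_{i+1})·c_i = -576, so x̄ = -576 / (6·(-78)) = 16/13.

16/13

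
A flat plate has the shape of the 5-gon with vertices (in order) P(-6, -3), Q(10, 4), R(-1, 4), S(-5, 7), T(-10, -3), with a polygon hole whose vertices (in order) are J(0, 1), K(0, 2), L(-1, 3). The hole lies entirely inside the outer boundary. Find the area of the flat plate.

Outer boundary:
Apply Gauss's area formula: 2A = Σ (x_i·y_{i+1} − x_{i+1}·y_i), indices taken mod 5.
Cross-terms: 6, 44, 13, 85, 12  ⇒  Σ = 160
Area = |Σ|/2 = 80.
Hole:
J→K: (0)(2) − (0)(1) = 0
K→L: (0)(3) − (-1)(2) = 2
L→J: (-1)(1) − (0)(3) = -1
Σ = 1
Area = |Σ|/2 = 0.5.
Net area = 80 − 0.5 = 79.5.

79.5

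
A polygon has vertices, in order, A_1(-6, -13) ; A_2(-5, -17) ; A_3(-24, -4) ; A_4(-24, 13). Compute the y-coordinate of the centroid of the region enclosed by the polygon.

Apply the surveyor's formula. First the cross-terms c_i = x_i·y_{i+1} − x_{i+1}·y_i:
  37, -388, -408, 390  ⇒  2A = -369, A = -184.5.
Then Σ (y_i + y_{i+1})·c_i = 3366, so ȳ = 3366 / (6·(-184.5)) = -374/123.

-374/123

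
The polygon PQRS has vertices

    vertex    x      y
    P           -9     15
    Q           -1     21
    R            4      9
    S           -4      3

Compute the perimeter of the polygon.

|PQ| = √((8)² + (6)²) = √100 = 10
|QR| = √((5)² + (-12)²) = √169 = 13
|RS| = √((-8)² + (-6)²) = √100 = 10
|SP| = √((-5)² + (12)²) = √169 = 13
Perimeter = 10 + 13 + 10 + 13 = 46.

46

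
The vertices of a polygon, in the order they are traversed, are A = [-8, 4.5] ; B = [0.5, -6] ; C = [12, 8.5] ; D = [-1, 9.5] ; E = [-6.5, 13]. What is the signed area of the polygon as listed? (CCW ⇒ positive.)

A→B: (-8)(-6) − (0.5)(4.5) = 45.75
B→C: (0.5)(8.5) − (12)(-6) = 76.25
C→D: (12)(9.5) − (-1)(8.5) = 122.5
D→E: (-1)(13) − (-6.5)(9.5) = 48.75
E→A: (-6.5)(4.5) − (-8)(13) = 74.75
Σ = 368
Signed area = Σ/2 = 184 (positive ⇒ counter-clockwise traversal).

184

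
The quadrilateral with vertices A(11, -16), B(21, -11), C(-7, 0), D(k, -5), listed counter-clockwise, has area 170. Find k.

Write out the shoelace sum; only the two edges meeting at D involve k:
2·Area = [((-7)·(-5) − k·0) + (k·(-16) − 11·(-5))] + 138
       = -16·k + 228 = 340
⇒ k = -7.

-7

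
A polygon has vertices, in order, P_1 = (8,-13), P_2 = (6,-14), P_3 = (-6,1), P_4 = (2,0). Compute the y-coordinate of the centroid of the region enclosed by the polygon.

-5.4

Apply the shoelace formula. First the cross-terms c_i = x_i·y_{i+1} − x_{i+1}·y_i:
  -34, -78, -2, -26  ⇒  2A = -140, A = -70.
Then Σ (y_i + y_{i+1})·c_i = 2268, so ȳ = 2268 / (6·(-70)) = -5.4.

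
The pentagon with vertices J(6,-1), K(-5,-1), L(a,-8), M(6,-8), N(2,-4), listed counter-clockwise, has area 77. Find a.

-9

Write out the shoelace sum; only the two edges meeting at L involve a:
2·Area = [((-5)·(-8) − a·(-1)) + (a·(-8) − 6·(-8))] + 3
       = -7·a + 91 = 154
⇒ a = -9.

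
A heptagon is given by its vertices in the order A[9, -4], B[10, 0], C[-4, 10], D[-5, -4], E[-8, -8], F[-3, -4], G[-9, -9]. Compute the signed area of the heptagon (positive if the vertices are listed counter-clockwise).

165

A→B: (9)(0) − (10)(-4) = 40
B→C: (10)(10) − (-4)(0) = 100
C→D: (-4)(-4) − (-5)(10) = 66
D→E: (-5)(-8) − (-8)(-4) = 8
E→F: (-8)(-4) − (-3)(-8) = 8
F→G: (-3)(-9) − (-9)(-4) = -9
G→A: (-9)(-4) − (9)(-9) = 117
Σ = 330
Signed area = Σ/2 = 165 (positive ⇒ counter-clockwise traversal).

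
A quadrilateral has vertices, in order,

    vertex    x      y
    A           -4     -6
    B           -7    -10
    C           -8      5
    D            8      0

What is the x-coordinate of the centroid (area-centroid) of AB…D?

Apply Gauss's area formula. First the cross-terms c_i = x_i·y_{i+1} − x_{i+1}·y_i:
  -2, -115, -40, -48  ⇒  2A = -205, A = -102.5.
Then Σ (x_i + x_{i+1})·c_i = 1555, so x̄ = 1555 / (6·(-102.5)) = -311/123.

-311/123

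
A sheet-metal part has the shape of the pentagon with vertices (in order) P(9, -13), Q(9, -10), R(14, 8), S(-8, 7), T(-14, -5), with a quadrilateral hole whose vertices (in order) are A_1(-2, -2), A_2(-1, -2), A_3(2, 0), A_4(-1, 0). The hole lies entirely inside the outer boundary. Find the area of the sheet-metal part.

Outer boundary:
Apply Gauss's area formula: 2A = Σ (x_i·y_{i+1} − x_{i+1}·y_i), indices taken mod 5.
P→Q: (9)(-10) − (9)(-13) = 27
Q→R: (9)(8) − (14)(-10) = 212
R→S: (14)(7) − (-8)(8) = 162
S→T: (-8)(-5) − (-14)(7) = 138
T→P: (-14)(-13) − (9)(-5) = 227
Σ = 766
Area = |Σ|/2 = 383.
Hole:
A_1→A_2: (-2)(-2) − (-1)(-2) = 2
A_2→A_3: (-1)(0) − (2)(-2) = 4
A_3→A_4: (2)(0) − (-1)(0) = 0
A_4→A_1: (-1)(-2) − (-2)(0) = 2
Σ = 8
Area = |Σ|/2 = 4.
Net area = 383 − 4 = 379.

379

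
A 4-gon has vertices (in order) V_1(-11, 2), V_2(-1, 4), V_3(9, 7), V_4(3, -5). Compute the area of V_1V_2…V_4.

100

Apply the surveyor's formula: 2A = Σ (x_i·y_{i+1} − x_{i+1}·y_i), indices taken mod 4.
V_1→V_2: (-11)(4) − (-1)(2) = -42
V_2→V_3: (-1)(7) − (9)(4) = -43
V_3→V_4: (9)(-5) − (3)(7) = -66
V_4→V_1: (3)(2) − (-11)(-5) = -49
Σ = -200
Area = |Σ|/2 = 100.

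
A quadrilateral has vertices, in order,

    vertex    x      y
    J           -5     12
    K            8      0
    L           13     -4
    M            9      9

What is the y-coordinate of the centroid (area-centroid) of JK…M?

Apply the shoelace (surveyor's) formula. First the cross-terms c_i = x_i·y_{i+1} − x_{i+1}·y_i:
  -96, -32, 153, 153  ⇒  2A = 178, A = 89.
Then Σ (y_i + y_{i+1})·c_i = 2954, so ȳ = 2954 / (6·89) = 1477/267.

1477/267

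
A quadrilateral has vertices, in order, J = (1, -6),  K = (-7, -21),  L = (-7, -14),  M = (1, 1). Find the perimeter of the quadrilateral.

|JK| = √((-8)² + (-15)²) = √289 = 17
|KL| = √((0)² + (7)²) = √49 = 7
|LM| = √((8)² + (15)²) = √289 = 17
|MJ| = √((0)² + (-7)²) = √49 = 7
Perimeter = 17 + 7 + 17 + 7 = 48.

48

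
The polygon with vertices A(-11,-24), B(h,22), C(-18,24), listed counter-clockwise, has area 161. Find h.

-11

The doubled signed area Σ (x_i y_{i+1} − x_{i+1} y_i) is linear in h.
With h=0 it equals 850; the coefficient of h is 48 (from the two edges through B).
So 48·h + 850 = 2·161 = 322 ⇒ h = -11.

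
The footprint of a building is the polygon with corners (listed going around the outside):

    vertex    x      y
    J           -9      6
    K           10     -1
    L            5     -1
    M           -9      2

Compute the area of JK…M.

Apply the shoelace (surveyor's) formula: 2A = Σ (x_i·y_{i+1} − x_{i+1}·y_i), indices taken mod 4.
Σ = (-51) + (-5) + (1) + (-36) = -91
Area = |Σ|/2 = 45.5.

45.5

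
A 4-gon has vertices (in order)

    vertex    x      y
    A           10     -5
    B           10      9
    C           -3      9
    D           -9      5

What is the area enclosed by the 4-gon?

159

Apply the surveyor's formula: 2A = Σ (x_i·y_{i+1} − x_{i+1}·y_i), indices taken mod 4.
Σ = (140) + (117) + (66) + (-5) = 318
Area = |Σ|/2 = 159.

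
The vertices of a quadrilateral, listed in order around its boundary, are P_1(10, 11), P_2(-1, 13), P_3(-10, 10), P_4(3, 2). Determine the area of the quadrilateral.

112

Apply Gauss's area formula: 2A = Σ (x_i·y_{i+1} − x_{i+1}·y_i), indices taken mod 4.
Σ = (141) + (120) + (-50) + (13) = 224
Area = |Σ|/2 = 112.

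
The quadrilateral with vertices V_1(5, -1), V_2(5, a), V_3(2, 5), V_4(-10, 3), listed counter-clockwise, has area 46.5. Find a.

The doubled signed area Σ (x_i y_{i+1} − x_{i+1} y_i) is linear in a.
With a=0 it equals 81; the coefficient of a is 3 (from the two edges through V_2).
So 3·a + 81 = 2·46.5 = 93 ⇒ a = 4.

4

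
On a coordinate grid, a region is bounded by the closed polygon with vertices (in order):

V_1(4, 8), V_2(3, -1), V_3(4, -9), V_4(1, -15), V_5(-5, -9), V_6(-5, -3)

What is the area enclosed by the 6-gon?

Σ = (-28) + (-23) + (-51) + (-84) + (-30) + (-28) = -244
Area = |Σ|/2 = 122.

122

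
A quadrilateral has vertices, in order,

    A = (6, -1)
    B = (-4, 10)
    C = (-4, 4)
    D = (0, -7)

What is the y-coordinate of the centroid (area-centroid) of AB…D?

Apply the shoelace (surveyor's) formula. First the cross-terms c_i = x_i·y_{i+1} − x_{i+1}·y_i:
  56, 24, 28, 42  ⇒  2A = 150, A = 75.
Then Σ (y_i + y_{i+1})·c_i = 420, so ȳ = 420 / (6·75) = 14/15.

14/15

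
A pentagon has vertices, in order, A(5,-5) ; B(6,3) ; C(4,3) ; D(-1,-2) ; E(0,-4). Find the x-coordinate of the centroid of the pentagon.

106/35

Apply Gauss's area formula. First the cross-terms c_i = x_i·y_{i+1} − x_{i+1}·y_i:
  45, 6, -5, 4, 20  ⇒  2A = 70, A = 35.
Then Σ (x_i + x_{i+1})·c_i = 636, so x̄ = 636 / (6·35) = 106/35.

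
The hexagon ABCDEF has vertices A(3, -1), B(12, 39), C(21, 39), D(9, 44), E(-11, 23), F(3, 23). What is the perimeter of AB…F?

|AB| = √((9)² + (40)²) = √1681 = 41
|BC| = √((9)² + (0)²) = √81 = 9
|CD| = √((-12)² + (5)²) = √169 = 13
|DE| = √((-20)² + (-21)²) = √841 = 29
|EF| = √((14)² + (0)²) = √196 = 14
|FA| = √((0)² + (-24)²) = √576 = 24
Perimeter = 41 + 9 + 13 + 29 + 14 + 24 = 130.

130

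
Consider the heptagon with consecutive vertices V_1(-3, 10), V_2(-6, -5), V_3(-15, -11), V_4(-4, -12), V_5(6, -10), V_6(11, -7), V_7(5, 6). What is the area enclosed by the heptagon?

275.5

Apply Gauss's area formula: 2A = Σ (x_i·y_{i+1} − x_{i+1}·y_i), indices taken mod 7.
Σ = (75) + (-9) + (136) + (112) + (68) + (101) + (68) = 551
Area = |Σ|/2 = 275.5.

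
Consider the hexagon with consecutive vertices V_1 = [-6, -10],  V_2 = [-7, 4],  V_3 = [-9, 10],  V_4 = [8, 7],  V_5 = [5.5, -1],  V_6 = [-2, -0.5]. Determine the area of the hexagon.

152.625

Apply the shoelace formula: 2A = Σ (x_i·y_{i+1} − x_{i+1}·y_i), indices taken mod 6.
Σ = (-94) + (-34) + (-143) + (-46.5) + (-4.75) + (17) = -305.25
Area = |Σ|/2 = 152.625.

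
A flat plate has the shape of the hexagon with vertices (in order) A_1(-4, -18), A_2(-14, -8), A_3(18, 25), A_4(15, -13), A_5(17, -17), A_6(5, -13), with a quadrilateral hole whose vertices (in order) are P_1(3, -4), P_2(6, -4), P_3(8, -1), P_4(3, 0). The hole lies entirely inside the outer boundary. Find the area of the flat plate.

Outer boundary:
Apply the shoelace (surveyor's) formula: 2A = Σ (x_i·y_{i+1} − x_{i+1}·y_i), indices taken mod 6.
Cross-terms: -220, -206, -609, -34, -136, -142  ⇒  Σ = -1347
Area = |Σ|/2 = 673.5.
Hole:
P_1→P_2: (3)(-4) − (6)(-4) = 12
P_2→P_3: (6)(-1) − (8)(-4) = 26
P_3→P_4: (8)(0) − (3)(-1) = 3
P_4→P_1: (3)(-4) − (3)(0) = -12
Σ = 29
Area = |Σ|/2 = 14.5.
Net area = 673.5 − 14.5 = 659.

659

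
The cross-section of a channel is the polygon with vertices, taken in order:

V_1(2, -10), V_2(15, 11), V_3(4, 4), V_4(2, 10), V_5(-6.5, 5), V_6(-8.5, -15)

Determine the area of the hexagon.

275

Apply the shoelace formula: 2A = Σ (x_i·y_{i+1} − x_{i+1}·y_i), indices taken mod 6.
V_1→V_2: (2)(11) − (15)(-10) = 172
V_2→V_3: (15)(4) − (4)(11) = 16
V_3→V_4: (4)(10) − (2)(4) = 32
V_4→V_5: (2)(5) − (-6.5)(10) = 75
V_5→V_6: (-6.5)(-15) − (-8.5)(5) = 140
V_6→V_1: (-8.5)(-10) − (2)(-15) = 115
Σ = 550
Area = |Σ|/2 = 275.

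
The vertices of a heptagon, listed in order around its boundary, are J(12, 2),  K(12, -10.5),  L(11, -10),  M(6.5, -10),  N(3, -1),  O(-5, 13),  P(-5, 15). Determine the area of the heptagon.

171

Σ = (-150) + (-4.5) + (-45) + (23.5) + (34) + (-10) + (-190) = -342
Area = |Σ|/2 = 171.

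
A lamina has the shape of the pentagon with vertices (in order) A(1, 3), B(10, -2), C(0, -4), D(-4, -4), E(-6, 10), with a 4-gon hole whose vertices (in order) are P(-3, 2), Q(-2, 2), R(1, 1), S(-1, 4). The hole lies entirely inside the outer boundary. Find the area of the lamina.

85.5

Outer boundary:
Apply the surveyor's formula: 2A = Σ (x_i·y_{i+1} − x_{i+1}·y_i), indices taken mod 5.
Σ = (-32) + (-40) + (-16) + (-64) + (-28) = -180
Area = |Σ|/2 = 90.
Hole:
Apply the surveyor's formula: 2A = Σ (x_i·y_{i+1} − x_{i+1}·y_i), indices taken mod 4.
Cross-terms: -2, -4, 5, 10  ⇒  Σ = 9
Area = |Σ|/2 = 4.5.
Net area = 90 − 4.5 = 85.5.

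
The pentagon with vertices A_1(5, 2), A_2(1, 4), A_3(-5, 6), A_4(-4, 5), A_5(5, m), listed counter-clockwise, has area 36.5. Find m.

-5

Write out the shoelace sum; only the two edges meeting at A_5 involve m:
2·Area = [((-4)·m − 5·5) + (5·2 − 5·m)] + 43
       = -9·m + 28 = 73
⇒ m = -5.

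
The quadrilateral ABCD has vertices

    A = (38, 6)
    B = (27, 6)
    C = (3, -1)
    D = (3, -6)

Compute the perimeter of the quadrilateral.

|AB| = √((-11)² + (0)²) = √121 = 11
|BC| = √((-24)² + (-7)²) = √625 = 25
|CD| = √((0)² + (-5)²) = √25 = 5
|DA| = √((35)² + (12)²) = √1369 = 37
Perimeter = 11 + 25 + 5 + 37 = 78.

78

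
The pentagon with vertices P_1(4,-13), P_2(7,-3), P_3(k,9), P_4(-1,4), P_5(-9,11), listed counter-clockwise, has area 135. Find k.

3

The doubled signed area Σ (x_i y_{i+1} − x_{i+1} y_i) is linear in k.
With k=0 it equals 249; the coefficient of k is 7 (from the two edges through P_3).
So 7·k + 249 = 2·135 = 270 ⇒ k = 3.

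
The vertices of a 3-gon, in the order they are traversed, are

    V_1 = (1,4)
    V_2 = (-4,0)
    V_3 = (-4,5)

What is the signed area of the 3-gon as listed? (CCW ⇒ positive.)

Apply the surveyor's formula: 2A = Σ (x_i·y_{i+1} − x_{i+1}·y_i), indices taken mod 3.
Σ = (16) + (-20) + (-21) = -25
Signed area = Σ/2 = -12.5 (negative ⇒ clockwise traversal).

-12.5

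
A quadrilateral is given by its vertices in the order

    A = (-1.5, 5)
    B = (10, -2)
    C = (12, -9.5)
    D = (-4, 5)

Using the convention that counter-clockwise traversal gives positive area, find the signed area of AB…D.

-54.25

Apply Gauss's area formula: 2A = Σ (x_i·y_{i+1} − x_{i+1}·y_i), indices taken mod 4.
A→B: (-1.5)(-2) − (10)(5) = -47
B→C: (10)(-9.5) − (12)(-2) = -71
C→D: (12)(5) − (-4)(-9.5) = 22
D→A: (-4)(5) − (-1.5)(5) = -12.5
Σ = -108.5
Signed area = Σ/2 = -54.25 (negative ⇒ clockwise traversal).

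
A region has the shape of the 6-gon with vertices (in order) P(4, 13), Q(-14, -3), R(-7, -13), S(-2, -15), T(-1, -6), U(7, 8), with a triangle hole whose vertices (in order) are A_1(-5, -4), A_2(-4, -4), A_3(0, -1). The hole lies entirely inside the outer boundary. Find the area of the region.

248.5

Outer boundary:
Apply Gauss's area formula: 2A = Σ (x_i·y_{i+1} − x_{i+1}·y_i), indices taken mod 6.
P→Q: (4)(-3) − (-14)(13) = 170
Q→R: (-14)(-13) − (-7)(-3) = 161
R→S: (-7)(-15) − (-2)(-13) = 79
S→T: (-2)(-6) − (-1)(-15) = -3
T→U: (-1)(8) − (7)(-6) = 34
U→P: (7)(13) − (4)(8) = 59
Σ = 500
Area = |Σ|/2 = 250.
Hole:
Apply the shoelace formula: 2A = Σ (x_i·y_{i+1} − x_{i+1}·y_i), indices taken mod 3.
Σ = (4) + (4) + (-5) = 3
Area = |Σ|/2 = 1.5.
Net area = 250 − 1.5 = 248.5.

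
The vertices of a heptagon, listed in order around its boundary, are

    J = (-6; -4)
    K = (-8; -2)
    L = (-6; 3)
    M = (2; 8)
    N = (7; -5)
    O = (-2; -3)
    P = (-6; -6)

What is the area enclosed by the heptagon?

112.5

Apply the surveyor's formula: 2A = Σ (x_i·y_{i+1} − x_{i+1}·y_i), indices taken mod 7.
J→K: (-6)(-2) − (-8)(-4) = -20
K→L: (-8)(3) − (-6)(-2) = -36
L→M: (-6)(8) − (2)(3) = -54
M→N: (2)(-5) − (7)(8) = -66
N→O: (7)(-3) − (-2)(-5) = -31
O→P: (-2)(-6) − (-6)(-3) = -6
P→J: (-6)(-4) − (-6)(-6) = -12
Σ = -225
Area = |Σ|/2 = 112.5.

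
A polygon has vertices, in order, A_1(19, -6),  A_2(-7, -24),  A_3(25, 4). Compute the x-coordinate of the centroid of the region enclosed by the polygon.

Apply the surveyor's formula. First the cross-terms c_i = x_i·y_{i+1} − x_{i+1}·y_i:
  -498, 572, -226  ⇒  2A = -152, A = -76.
Then Σ (x_i + x_{i+1})·c_i = -5624, so x̄ = -5624 / (6·(-76)) = 37/3.

37/3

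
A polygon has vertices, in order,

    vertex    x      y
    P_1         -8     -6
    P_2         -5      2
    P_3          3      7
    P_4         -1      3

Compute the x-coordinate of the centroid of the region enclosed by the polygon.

Apply Gauss's area formula. First the cross-terms c_i = x_i·y_{i+1} − x_{i+1}·y_i:
  -46, -41, 16, 30  ⇒  2A = -41, A = -20.5.
Then Σ (x_i + x_{i+1})·c_i = 442, so x̄ = 442 / (6·(-20.5)) = -442/123.

-442/123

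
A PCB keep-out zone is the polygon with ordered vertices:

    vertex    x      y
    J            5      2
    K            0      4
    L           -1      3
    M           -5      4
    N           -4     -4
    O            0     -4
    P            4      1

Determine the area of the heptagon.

53

Apply the shoelace formula: 2A = Σ (x_i·y_{i+1} − x_{i+1}·y_i), indices taken mod 7.
J→K: (5)(4) − (0)(2) = 20
K→L: (0)(3) − (-1)(4) = 4
L→M: (-1)(4) − (-5)(3) = 11
M→N: (-5)(-4) − (-4)(4) = 36
N→O: (-4)(-4) − (0)(-4) = 16
O→P: (0)(1) − (4)(-4) = 16
P→J: (4)(2) − (5)(1) = 3
Σ = 106
Area = |Σ|/2 = 53.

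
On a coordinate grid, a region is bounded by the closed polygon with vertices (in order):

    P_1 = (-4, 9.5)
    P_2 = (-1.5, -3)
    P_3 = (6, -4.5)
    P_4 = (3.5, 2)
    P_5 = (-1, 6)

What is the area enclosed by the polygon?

58.125

Apply the shoelace (surveyor's) formula: 2A = Σ (x_i·y_{i+1} − x_{i+1}·y_i), indices taken mod 5.
P_1→P_2: (-4)(-3) − (-1.5)(9.5) = 26.25
P_2→P_3: (-1.5)(-4.5) − (6)(-3) = 24.75
P_3→P_4: (6)(2) − (3.5)(-4.5) = 27.75
P_4→P_5: (3.5)(6) − (-1)(2) = 23
P_5→P_1: (-1)(9.5) − (-4)(6) = 14.5
Σ = 116.25
Area = |Σ|/2 = 58.125.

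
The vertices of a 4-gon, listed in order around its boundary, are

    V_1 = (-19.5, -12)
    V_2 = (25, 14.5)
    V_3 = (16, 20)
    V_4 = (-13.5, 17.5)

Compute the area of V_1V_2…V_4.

669.25

Apply the shoelace formula: 2A = Σ (x_i·y_{i+1} − x_{i+1}·y_i), indices taken mod 4.
Cross-terms: 17.25, 268, 550, 503.25  ⇒  Σ = 1338.5
Area = |Σ|/2 = 669.25.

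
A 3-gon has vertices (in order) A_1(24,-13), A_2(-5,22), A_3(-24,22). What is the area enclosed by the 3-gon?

332.5

Apply the shoelace formula: 2A = Σ (x_i·y_{i+1} − x_{i+1}·y_i), indices taken mod 3.
Σ = (463) + (418) + (-216) = 665
Area = |Σ|/2 = 332.5.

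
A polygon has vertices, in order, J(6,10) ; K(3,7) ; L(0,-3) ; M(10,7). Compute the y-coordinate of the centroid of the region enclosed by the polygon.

Apply the shoelace formula. First the cross-terms c_i = x_i·y_{i+1} − x_{i+1}·y_i:
  12, -9, 30, 58  ⇒  2A = 91, A = 45.5.
Then Σ (y_i + y_{i+1})·c_i = 1274, so ȳ = 1274 / (6·45.5) = 14/3.

14/3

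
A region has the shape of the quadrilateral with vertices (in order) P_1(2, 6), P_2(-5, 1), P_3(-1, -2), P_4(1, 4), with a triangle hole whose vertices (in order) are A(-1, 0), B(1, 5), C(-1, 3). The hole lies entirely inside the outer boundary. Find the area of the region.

16.5

Outer boundary:
Σ = (32) + (11) + (-2) + (-2) = 39
Area = |Σ|/2 = 19.5.
Hole:
Apply the shoelace formula: 2A = Σ (x_i·y_{i+1} − x_{i+1}·y_i), indices taken mod 3.
Cross-terms: -5, 8, 3  ⇒  Σ = 6
Area = |Σ|/2 = 3.
Net area = 19.5 − 3 = 16.5.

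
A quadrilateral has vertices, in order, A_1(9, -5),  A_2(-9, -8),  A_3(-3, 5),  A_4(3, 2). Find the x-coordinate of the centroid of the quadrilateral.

-0.6

Apply the shoelace (surveyor's) formula. First the cross-terms c_i = x_i·y_{i+1} − x_{i+1}·y_i:
  -117, -69, -21, -33  ⇒  2A = -240, A = -120.
Then Σ (x_i + x_{i+1})·c_i = 432, so x̄ = 432 / (6·(-120)) = -0.6.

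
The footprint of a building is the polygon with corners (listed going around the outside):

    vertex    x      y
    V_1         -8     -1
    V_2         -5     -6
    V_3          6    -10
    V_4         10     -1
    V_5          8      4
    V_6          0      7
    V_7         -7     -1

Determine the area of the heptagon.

Apply the surveyor's formula: 2A = Σ (x_i·y_{i+1} − x_{i+1}·y_i), indices taken mod 7.
Σ = (43) + (86) + (94) + (48) + (56) + (49) + (-1) = 375
Area = |Σ|/2 = 187.5.

187.5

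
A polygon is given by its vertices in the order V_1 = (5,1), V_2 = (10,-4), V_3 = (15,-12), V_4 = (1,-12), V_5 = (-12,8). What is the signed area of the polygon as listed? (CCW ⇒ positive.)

-223

Apply the surveyor's formula: 2A = Σ (x_i·y_{i+1} − x_{i+1}·y_i), indices taken mod 5.
Cross-terms: -30, -60, -168, -136, -52  ⇒  Σ = -446
Signed area = Σ/2 = -223 (negative ⇒ clockwise traversal).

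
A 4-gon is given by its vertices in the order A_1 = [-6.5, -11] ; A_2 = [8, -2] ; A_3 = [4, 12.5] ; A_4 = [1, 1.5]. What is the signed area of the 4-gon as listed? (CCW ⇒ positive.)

100.625

Apply Gauss's area formula: 2A = Σ (x_i·y_{i+1} − x_{i+1}·y_i), indices taken mod 4.
A_1→A_2: (-6.5)(-2) − (8)(-11) = 101
A_2→A_3: (8)(12.5) − (4)(-2) = 108
A_3→A_4: (4)(1.5) − (1)(12.5) = -6.5
A_4→A_1: (1)(-11) − (-6.5)(1.5) = -1.25
Σ = 201.25
Signed area = Σ/2 = 100.625 (positive ⇒ counter-clockwise traversal).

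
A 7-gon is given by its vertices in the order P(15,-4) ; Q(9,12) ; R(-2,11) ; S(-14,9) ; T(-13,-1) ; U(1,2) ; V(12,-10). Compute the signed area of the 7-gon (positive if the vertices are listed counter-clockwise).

Apply the shoelace (surveyor's) formula: 2A = Σ (x_i·y_{i+1} − x_{i+1}·y_i), indices taken mod 7.
Σ = (216) + (123) + (136) + (131) + (-25) + (-34) + (102) = 649
Signed area = Σ/2 = 324.5 (positive ⇒ counter-clockwise traversal).

324.5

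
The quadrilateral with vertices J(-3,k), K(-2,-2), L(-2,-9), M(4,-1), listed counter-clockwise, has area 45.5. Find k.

The doubled signed area Σ (x_i y_{i+1} − x_{i+1} y_i) is linear in k.
With k=0 it equals 55; the coefficient of k is 6 (from the two edges through J).
So 6·k + 55 = 2·45.5 = 91 ⇒ k = 6.

6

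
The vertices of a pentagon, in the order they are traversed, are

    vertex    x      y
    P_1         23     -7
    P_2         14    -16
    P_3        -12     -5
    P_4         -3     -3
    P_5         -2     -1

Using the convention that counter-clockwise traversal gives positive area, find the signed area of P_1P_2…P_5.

Apply the shoelace (surveyor's) formula: 2A = Σ (x_i·y_{i+1} − x_{i+1}·y_i), indices taken mod 5.
Σ = (-270) + (-262) + (21) + (-3) + (37) = -477
Signed area = Σ/2 = -238.5 (negative ⇒ clockwise traversal).

-238.5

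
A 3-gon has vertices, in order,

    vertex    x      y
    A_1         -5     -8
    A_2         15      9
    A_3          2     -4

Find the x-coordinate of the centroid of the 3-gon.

4

Apply the surveyor's formula. First the cross-terms c_i = x_i·y_{i+1} − x_{i+1}·y_i:
  75, -78, -36  ⇒  2A = -39, A = -19.5.
Then Σ (x_i + x_{i+1})·c_i = -468, so x̄ = -468 / (6·(-19.5)) = 4.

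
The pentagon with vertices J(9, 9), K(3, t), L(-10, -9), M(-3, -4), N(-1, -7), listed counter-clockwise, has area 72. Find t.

Write out the shoelace sum; only the two edges meeting at K involve t:
2·Area = [(9·t − 3·9) + (3·(-9) − (-10)·t)] + 84
       = 19·t + 30 = 144
⇒ t = 6.

6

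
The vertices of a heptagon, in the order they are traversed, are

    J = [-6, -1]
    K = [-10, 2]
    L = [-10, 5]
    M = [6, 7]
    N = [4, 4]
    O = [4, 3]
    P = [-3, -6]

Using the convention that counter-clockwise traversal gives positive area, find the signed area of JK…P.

-104

Σ = (-22) + (-30) + (-100) + (-4) + (-4) + (-15) + (-33) = -208
Signed area = Σ/2 = -104 (negative ⇒ clockwise traversal).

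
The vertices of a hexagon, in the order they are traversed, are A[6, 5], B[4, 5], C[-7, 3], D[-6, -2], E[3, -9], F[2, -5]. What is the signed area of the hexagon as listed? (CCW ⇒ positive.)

96

Apply the shoelace (surveyor's) formula: 2A = Σ (x_i·y_{i+1} − x_{i+1}·y_i), indices taken mod 6.
Σ = (10) + (47) + (32) + (60) + (3) + (40) = 192
Signed area = Σ/2 = 96 (positive ⇒ counter-clockwise traversal).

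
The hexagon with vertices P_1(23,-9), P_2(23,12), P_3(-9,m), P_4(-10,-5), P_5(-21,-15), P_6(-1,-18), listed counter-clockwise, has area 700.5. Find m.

-2

The doubled signed area Σ (x_i y_{i+1} − x_{i+1} y_i) is linear in m.
With m=0 it equals 1467; the coefficient of m is 33 (from the two edges through P_3).
So 33·m + 1467 = 2·700.5 = 1401 ⇒ m = -2.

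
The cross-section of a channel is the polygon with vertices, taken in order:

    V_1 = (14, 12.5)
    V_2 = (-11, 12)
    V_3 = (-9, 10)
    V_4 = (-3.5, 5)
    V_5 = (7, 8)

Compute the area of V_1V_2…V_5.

Apply the shoelace (surveyor's) formula: 2A = Σ (x_i·y_{i+1} − x_{i+1}·y_i), indices taken mod 5.
Cross-terms: 305.5, -2, -10, -63, -24.5  ⇒  Σ = 206
Area = |Σ|/2 = 103.

103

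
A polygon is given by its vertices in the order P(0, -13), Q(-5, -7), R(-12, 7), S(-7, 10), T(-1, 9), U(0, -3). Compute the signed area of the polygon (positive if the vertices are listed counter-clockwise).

-152.5

P→Q: (0)(-7) − (-5)(-13) = -65
Q→R: (-5)(7) − (-12)(-7) = -119
R→S: (-12)(10) − (-7)(7) = -71
S→T: (-7)(9) − (-1)(10) = -53
T→U: (-1)(-3) − (0)(9) = 3
U→P: (0)(-13) − (0)(-3) = 0
Σ = -305
Signed area = Σ/2 = -152.5 (negative ⇒ clockwise traversal).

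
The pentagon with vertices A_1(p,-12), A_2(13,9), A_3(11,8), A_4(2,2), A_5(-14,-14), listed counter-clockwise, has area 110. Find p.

Write out the shoelace sum; only the two edges meeting at A_1 involve p:
2·Area = [((-14)·(-12) − p·(-14)) + (p·9 − 13·(-12))] + 11
       = 23·p + 335 = 220
⇒ p = -5.

-5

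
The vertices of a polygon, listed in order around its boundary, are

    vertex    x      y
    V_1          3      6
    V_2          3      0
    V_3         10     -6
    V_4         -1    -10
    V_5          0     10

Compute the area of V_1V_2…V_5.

91

Σ = (-18) + (-18) + (-106) + (-10) + (-30) = -182
Area = |Σ|/2 = 91.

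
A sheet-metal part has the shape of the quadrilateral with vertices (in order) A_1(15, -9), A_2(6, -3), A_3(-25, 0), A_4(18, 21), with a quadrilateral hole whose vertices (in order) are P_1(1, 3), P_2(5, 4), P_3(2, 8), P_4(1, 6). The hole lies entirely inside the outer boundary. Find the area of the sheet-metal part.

Outer boundary:
Apply the shoelace (surveyor's) formula: 2A = Σ (x_i·y_{i+1} − x_{i+1}·y_i), indices taken mod 4.
Cross-terms: 9, -75, -525, -477  ⇒  Σ = -1068
Area = |Σ|/2 = 534.
Hole:
P_1→P_2: (1)(4) − (5)(3) = -11
P_2→P_3: (5)(8) − (2)(4) = 32
P_3→P_4: (2)(6) − (1)(8) = 4
P_4→P_1: (1)(3) − (1)(6) = -3
Σ = 22
Area = |Σ|/2 = 11.
Net area = 534 − 11 = 523.

523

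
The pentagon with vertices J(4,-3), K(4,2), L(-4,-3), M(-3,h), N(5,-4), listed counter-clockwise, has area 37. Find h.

The doubled signed area Σ (x_i y_{i+1} − x_{i+1} y_i) is linear in h.
With h=0 it equals 20; the coefficient of h is -9 (from the two edges through M).
So -9·h + 20 = 2·37 = 74 ⇒ h = -6.

-6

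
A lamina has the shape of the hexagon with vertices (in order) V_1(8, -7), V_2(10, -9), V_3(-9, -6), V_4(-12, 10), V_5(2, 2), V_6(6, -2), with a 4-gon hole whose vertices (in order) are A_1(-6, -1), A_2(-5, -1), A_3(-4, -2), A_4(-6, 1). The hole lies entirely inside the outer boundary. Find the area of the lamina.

194

Outer boundary:
Apply the shoelace (surveyor's) formula: 2A = Σ (x_i·y_{i+1} − x_{i+1}·y_i), indices taken mod 6.
Σ = (-2) + (-141) + (-162) + (-44) + (-16) + (-26) = -391
Area = |Σ|/2 = 195.5.
Hole:
Σ = (1) + (6) + (-16) + (12) = 3
Area = |Σ|/2 = 1.5.
Net area = 195.5 − 1.5 = 194.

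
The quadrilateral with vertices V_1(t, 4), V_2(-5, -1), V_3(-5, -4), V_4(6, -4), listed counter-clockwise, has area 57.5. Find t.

The doubled signed area Σ (x_i y_{i+1} − x_{i+1} y_i) is linear in t.
With t=0 it equals 103; the coefficient of t is 3 (from the two edges through V_1).
So 3·t + 103 = 2·57.5 = 115 ⇒ t = 4.

4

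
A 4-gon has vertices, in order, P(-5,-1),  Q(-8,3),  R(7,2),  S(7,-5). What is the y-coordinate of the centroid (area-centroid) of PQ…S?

Apply the shoelace formula. First the cross-terms c_i = x_i·y_{i+1} − x_{i+1}·y_i:
  -23, -37, -49, -32  ⇒  2A = -141, A = -70.5.
Then Σ (y_i + y_{i+1})·c_i = 108, so ȳ = 108 / (6·(-70.5)) = -12/47.

-12/47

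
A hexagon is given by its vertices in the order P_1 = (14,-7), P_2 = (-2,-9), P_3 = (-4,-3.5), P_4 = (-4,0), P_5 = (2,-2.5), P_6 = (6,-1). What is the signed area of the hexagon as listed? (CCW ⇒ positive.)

-94

P_1→P_2: (14)(-9) − (-2)(-7) = -140
P_2→P_3: (-2)(-3.5) − (-4)(-9) = -29
P_3→P_4: (-4)(0) − (-4)(-3.5) = -14
P_4→P_5: (-4)(-2.5) − (2)(0) = 10
P_5→P_6: (2)(-1) − (6)(-2.5) = 13
P_6→P_1: (6)(-7) − (14)(-1) = -28
Σ = -188
Signed area = Σ/2 = -94 (negative ⇒ clockwise traversal).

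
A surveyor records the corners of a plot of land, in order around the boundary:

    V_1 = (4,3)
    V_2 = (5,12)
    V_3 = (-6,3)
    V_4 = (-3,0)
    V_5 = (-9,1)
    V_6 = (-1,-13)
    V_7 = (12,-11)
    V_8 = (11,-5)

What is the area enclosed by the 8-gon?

262.5

Apply the surveyor's formula: 2A = Σ (x_i·y_{i+1} − x_{i+1}·y_i), indices taken mod 8.
Σ = (33) + (87) + (9) + (-3) + (118) + (167) + (61) + (53) = 525
Area = |Σ|/2 = 262.5.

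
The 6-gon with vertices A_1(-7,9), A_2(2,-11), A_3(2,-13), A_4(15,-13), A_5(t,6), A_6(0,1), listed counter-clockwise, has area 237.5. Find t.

11

The doubled signed area Σ (x_i y_{i+1} − x_{i+1} y_i) is linear in t.
With t=0 it equals 321; the coefficient of t is 14 (from the two edges through A_5).
So 14·t + 321 = 2·237.5 = 475 ⇒ t = 11.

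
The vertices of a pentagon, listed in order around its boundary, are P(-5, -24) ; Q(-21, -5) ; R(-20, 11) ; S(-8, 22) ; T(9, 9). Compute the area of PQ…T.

Σ = (-479) + (-331) + (-352) + (-270) + (-171) = -1603
Area = |Σ|/2 = 801.5.

801.5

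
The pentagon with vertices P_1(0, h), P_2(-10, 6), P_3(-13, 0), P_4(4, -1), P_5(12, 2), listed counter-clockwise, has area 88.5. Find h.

The doubled signed area Σ (x_i y_{i+1} − x_{i+1} y_i) is linear in h.
With h=0 it equals 111; the coefficient of h is 22 (from the two edges through P_1).
So 22·h + 111 = 2·88.5 = 177 ⇒ h = 3.

3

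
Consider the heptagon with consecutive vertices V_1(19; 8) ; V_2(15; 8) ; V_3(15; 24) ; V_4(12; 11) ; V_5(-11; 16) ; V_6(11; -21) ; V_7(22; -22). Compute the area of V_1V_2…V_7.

665.5

Apply the surveyor's formula: 2A = Σ (x_i·y_{i+1} − x_{i+1}·y_i), indices taken mod 7.
Σ = (32) + (240) + (-123) + (313) + (55) + (220) + (594) = 1331
Area = |Σ|/2 = 665.5.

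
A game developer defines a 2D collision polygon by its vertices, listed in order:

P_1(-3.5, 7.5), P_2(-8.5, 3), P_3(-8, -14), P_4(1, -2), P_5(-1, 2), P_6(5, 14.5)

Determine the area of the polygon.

P_1→P_2: (-3.5)(3) − (-8.5)(7.5) = 53.25
P_2→P_3: (-8.5)(-14) − (-8)(3) = 143
P_3→P_4: (-8)(-2) − (1)(-14) = 30
P_4→P_5: (1)(2) − (-1)(-2) = 0
P_5→P_6: (-1)(14.5) − (5)(2) = -24.5
P_6→P_1: (5)(7.5) − (-3.5)(14.5) = 88.25
Σ = 290
Area = |Σ|/2 = 145.

145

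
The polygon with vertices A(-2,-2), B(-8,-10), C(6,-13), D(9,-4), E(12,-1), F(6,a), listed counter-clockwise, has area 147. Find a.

Write out the shoelace sum; only the two edges meeting at F involve a:
2·Area = [(12·a − 6·(-1)) + (6·(-2) − (-2)·a)] + 300
       = 14·a + 294 = 294
⇒ a = 0.

0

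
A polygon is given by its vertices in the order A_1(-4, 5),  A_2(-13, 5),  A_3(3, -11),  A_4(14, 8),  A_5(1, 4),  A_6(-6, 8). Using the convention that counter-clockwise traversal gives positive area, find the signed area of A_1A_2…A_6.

Apply Gauss's area formula: 2A = Σ (x_i·y_{i+1} − x_{i+1}·y_i), indices taken mod 6.
A_1→A_2: (-4)(5) − (-13)(5) = 45
A_2→A_3: (-13)(-11) − (3)(5) = 128
A_3→A_4: (3)(8) − (14)(-11) = 178
A_4→A_5: (14)(4) − (1)(8) = 48
A_5→A_6: (1)(8) − (-6)(4) = 32
A_6→A_1: (-6)(5) − (-4)(8) = 2
Σ = 433
Signed area = Σ/2 = 216.5 (positive ⇒ counter-clockwise traversal).

216.5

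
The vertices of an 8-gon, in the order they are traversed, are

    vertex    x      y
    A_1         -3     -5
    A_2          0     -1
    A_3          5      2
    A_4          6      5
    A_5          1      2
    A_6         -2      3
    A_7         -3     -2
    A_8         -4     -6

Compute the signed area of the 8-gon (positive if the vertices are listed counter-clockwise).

Apply the shoelace (surveyor's) formula: 2A = Σ (x_i·y_{i+1} − x_{i+1}·y_i), indices taken mod 8.
Σ = (3) + (5) + (13) + (7) + (7) + (13) + (10) + (2) = 60
Signed area = Σ/2 = 30 (positive ⇒ counter-clockwise traversal).

30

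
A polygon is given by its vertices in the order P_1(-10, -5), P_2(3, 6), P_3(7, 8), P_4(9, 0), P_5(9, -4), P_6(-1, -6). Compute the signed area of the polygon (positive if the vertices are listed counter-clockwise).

-142

Σ = (-45) + (-18) + (-72) + (-36) + (-58) + (-55) = -284
Signed area = Σ/2 = -142 (negative ⇒ clockwise traversal).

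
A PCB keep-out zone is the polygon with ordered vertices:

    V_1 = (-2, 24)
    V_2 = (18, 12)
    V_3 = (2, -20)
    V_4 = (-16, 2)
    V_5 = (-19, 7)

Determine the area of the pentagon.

836

Apply the shoelace (surveyor's) formula: 2A = Σ (x_i·y_{i+1} − x_{i+1}·y_i), indices taken mod 5.
Σ = (-456) + (-384) + (-316) + (-74) + (-442) = -1672
Area = |Σ|/2 = 836.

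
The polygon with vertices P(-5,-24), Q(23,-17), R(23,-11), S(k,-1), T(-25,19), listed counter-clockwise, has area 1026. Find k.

The doubled signed area Σ (x_i y_{i+1} − x_{i+1} y_i) is linear in k.
With k=0 it equals 1422; the coefficient of k is 30 (from the two edges through S).
So 30·k + 1422 = 2·1026 = 2052 ⇒ k = 21.

21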